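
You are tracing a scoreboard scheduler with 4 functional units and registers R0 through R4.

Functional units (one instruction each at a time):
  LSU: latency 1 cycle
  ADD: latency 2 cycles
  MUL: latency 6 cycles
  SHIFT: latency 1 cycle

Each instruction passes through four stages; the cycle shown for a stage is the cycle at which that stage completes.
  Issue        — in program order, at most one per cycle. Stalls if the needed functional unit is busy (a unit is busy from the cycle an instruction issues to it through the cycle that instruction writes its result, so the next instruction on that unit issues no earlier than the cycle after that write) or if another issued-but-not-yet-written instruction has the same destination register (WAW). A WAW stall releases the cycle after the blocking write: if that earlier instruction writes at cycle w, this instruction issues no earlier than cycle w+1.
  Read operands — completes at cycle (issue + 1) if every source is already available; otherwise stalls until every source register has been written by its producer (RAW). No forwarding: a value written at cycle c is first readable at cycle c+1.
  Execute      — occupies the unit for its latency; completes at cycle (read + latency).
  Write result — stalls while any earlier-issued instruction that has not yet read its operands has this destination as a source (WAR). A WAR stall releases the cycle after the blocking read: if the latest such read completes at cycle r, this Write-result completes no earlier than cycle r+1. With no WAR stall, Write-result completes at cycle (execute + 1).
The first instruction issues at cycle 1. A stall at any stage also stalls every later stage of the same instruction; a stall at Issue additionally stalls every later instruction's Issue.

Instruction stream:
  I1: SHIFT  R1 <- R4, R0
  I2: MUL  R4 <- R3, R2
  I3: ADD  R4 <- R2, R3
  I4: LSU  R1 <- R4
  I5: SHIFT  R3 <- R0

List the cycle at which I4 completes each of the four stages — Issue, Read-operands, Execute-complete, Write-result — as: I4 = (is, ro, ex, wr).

I4 = (12, 16, 17, 18)

  I1 | 1 | 2 | 3 | 4
  I2 | 2 | 3 | 9 | 10
  I3 | 11 | 12 | 14 | 15   WAW R4: wait I2 write@10
  I4 | 12 | 16 | 17 | 18   RAW R4: wait I3 write@15
  I5 | 13 | 14 | 15 | 16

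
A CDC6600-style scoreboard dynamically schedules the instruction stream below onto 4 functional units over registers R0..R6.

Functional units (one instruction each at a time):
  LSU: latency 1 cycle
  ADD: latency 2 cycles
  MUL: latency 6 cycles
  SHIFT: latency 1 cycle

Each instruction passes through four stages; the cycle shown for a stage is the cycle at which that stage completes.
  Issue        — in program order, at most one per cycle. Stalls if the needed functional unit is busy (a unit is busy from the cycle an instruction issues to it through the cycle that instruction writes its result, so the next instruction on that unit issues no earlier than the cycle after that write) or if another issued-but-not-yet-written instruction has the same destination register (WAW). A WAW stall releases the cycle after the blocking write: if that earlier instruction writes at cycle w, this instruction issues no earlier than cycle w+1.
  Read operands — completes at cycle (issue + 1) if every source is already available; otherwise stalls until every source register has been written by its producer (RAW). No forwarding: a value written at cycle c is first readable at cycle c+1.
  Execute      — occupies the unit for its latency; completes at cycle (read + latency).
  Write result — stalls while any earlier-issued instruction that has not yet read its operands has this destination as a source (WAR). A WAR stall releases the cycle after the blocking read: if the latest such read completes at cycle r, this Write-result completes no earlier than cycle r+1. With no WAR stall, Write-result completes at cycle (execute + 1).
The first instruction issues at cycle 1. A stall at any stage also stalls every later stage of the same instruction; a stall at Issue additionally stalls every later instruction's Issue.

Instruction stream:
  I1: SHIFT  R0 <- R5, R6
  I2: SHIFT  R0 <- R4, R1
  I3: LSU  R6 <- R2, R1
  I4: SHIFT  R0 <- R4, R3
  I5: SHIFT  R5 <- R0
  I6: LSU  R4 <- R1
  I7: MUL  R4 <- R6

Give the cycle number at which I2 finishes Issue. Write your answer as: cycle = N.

cycle = 5

I1: IS=1 RO=2 EX=3 WR=4
I2: IS=5 RO=6 EX=7 WR=8  [struct: SHIFT busy until I1 writes@4]
I3: IS=6 RO=7 EX=8 WR=9
I4: IS=9 RO=10 EX=11 WR=12  [struct: SHIFT busy until I2 writes@8]
I5: IS=13 RO=14 EX=15 WR=16  [struct: SHIFT busy until I4 writes@12]
I6: IS=14 RO=15 EX=16 WR=17
I7: IS=18 RO=19 EX=25 WR=26  [WAW R4: wait I6 write@17]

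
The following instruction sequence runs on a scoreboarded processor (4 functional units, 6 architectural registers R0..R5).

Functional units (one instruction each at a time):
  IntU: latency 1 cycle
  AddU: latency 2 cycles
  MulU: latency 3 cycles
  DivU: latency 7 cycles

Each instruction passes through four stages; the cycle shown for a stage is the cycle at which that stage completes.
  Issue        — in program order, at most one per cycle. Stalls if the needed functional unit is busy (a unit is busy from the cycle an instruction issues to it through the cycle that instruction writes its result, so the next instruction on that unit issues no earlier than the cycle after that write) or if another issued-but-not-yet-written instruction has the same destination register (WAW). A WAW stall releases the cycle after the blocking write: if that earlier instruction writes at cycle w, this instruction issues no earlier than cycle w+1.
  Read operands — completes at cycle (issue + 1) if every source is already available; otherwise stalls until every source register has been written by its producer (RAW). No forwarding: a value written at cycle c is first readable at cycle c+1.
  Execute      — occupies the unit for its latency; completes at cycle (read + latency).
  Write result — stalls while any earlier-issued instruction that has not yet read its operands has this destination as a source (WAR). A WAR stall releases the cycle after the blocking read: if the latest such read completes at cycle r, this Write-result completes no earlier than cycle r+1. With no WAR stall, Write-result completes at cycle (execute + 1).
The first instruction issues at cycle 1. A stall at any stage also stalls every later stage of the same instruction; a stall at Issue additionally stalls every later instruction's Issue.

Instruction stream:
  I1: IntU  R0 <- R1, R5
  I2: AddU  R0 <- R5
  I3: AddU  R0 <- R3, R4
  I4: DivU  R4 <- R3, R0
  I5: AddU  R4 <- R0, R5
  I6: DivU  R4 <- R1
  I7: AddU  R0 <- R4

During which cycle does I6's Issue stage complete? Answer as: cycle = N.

[1] I1 issues→IntU
[2] I1 reads
[3] I1 exec-done
[4] I1 writes R0
[5] I2 issues→AddU
[6] I2 reads
[8] I2 exec-done
[9] I2 writes R0
[10] I3 issues→AddU
[11] I3 reads · I4 issues→DivU
[13] I3 exec-done
[14] I3 writes R0
[15] I4 reads
[22] I4 exec-done
[23] I4 writes R4
[24] I5 issues→AddU
[25] I5 reads
[27] I5 exec-done
[28] I5 writes R4
[29] I6 issues→DivU
[30] I6 reads · I7 issues→AddU
[37] I6 exec-done
[38] I6 writes R4
[39] I7 reads
[41] I7 exec-done
[42] I7 writes R0

cycle = 29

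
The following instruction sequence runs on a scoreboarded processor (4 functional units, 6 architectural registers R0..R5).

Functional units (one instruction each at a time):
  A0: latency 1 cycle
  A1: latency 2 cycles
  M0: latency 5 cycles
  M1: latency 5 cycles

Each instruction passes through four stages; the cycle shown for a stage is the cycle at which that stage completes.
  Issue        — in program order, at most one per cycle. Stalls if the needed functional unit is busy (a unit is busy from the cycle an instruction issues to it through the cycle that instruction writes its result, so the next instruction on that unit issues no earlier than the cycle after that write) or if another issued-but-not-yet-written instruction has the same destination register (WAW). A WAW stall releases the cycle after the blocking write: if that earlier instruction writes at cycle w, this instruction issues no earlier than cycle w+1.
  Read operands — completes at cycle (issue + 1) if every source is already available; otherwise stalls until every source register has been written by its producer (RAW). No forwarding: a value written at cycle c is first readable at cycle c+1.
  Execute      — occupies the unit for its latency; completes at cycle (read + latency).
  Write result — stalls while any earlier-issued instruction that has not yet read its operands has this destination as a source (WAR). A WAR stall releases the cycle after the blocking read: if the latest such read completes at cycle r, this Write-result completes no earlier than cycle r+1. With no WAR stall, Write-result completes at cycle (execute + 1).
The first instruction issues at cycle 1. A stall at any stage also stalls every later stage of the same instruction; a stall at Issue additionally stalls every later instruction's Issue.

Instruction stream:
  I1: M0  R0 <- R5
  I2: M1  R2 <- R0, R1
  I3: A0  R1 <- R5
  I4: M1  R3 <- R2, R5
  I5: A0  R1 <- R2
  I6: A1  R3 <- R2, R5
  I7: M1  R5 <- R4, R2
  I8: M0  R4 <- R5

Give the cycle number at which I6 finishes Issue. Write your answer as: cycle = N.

1) issue 1, read 2, done 7, write 8
2) issue 2, read 9, done 14, write 15  <RAW R0: wait I1 write@8>
3) issue 3, read 4, done 5, write 10  <WAR R1: wait I2 read@9>
4) issue 16, read 17, done 22, write 23  <struct: M1 busy until I2 writes@15>
5) issue 17, read 18, done 19, write 20
6) issue 24, read 25, done 27, write 28  <WAW R3: wait I4 write@23>
7) issue 25, read 26, done 31, write 32
8) issue 26, read 33, done 38, write 39  <RAW R5: wait I7 write@32>

cycle = 24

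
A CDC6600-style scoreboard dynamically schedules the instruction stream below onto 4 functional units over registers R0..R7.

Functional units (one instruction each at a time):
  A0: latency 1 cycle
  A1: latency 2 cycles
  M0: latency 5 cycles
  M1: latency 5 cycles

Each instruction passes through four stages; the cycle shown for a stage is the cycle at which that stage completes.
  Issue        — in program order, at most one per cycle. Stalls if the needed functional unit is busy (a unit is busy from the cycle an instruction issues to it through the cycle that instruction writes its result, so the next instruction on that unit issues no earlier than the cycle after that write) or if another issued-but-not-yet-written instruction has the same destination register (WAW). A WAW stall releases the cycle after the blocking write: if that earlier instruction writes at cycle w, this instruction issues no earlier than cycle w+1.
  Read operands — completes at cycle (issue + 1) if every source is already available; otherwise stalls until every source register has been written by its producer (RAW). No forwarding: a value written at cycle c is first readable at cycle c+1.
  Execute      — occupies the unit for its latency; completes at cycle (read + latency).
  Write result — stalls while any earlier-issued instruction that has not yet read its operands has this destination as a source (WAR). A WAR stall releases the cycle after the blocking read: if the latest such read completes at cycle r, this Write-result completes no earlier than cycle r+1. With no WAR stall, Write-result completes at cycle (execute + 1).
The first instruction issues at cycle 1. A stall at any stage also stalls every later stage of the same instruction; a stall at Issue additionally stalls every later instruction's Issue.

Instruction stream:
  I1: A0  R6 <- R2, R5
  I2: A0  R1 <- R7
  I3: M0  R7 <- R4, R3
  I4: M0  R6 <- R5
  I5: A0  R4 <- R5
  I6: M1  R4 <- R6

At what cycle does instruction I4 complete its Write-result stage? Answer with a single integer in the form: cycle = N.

cycle = 21

[1] issue I1 (A0)
[2] I1 read-ops
[3] I1 finished on A0
[4] I1→R6
[5] issue I2 (A0)
[6] I2 read-ops, issue I3 (M0)
[7] I2 finished on A0, I3 read-ops
[8] I2→R1
[12] I3 finished on M0
[13] I3→R7
[14] issue I4 (M0)
[15] I4 read-ops, issue I5 (A0)
[16] I5 read-ops
[17] I5 finished on A0
[18] I5→R4
[19] issue I6 (M1)
[20] I4 finished on M0
[21] I4→R6
[22] I6 read-ops
[27] I6 finished on M1
[28] I6→R4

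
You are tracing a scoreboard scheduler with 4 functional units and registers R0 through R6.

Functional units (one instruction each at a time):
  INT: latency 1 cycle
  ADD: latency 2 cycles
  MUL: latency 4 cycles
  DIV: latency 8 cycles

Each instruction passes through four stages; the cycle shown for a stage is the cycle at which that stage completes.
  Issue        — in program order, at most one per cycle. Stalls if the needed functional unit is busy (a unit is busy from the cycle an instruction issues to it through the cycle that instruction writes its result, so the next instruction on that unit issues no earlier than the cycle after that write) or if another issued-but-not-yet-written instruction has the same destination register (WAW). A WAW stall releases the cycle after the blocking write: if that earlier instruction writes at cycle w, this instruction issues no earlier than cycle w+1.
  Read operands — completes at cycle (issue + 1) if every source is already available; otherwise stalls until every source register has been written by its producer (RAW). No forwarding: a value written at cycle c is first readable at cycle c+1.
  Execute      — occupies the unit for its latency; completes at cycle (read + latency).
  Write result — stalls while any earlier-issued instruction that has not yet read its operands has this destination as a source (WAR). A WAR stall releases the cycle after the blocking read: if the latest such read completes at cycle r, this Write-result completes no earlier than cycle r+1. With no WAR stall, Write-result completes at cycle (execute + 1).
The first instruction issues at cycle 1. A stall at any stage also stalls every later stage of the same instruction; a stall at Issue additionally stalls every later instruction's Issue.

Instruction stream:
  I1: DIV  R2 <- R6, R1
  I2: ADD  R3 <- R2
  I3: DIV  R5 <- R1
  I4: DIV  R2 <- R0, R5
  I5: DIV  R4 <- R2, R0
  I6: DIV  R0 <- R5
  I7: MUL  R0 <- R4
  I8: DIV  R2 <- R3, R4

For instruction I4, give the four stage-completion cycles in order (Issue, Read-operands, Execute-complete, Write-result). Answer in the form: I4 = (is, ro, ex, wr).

I4 = (23, 24, 32, 33)

[1] I1→DIV
[2] I1 RO, I2→ADD
[10] I1 EX
[11] I1 WR R2
[12] I2 RO, I3→DIV
[13] I3 RO
[14] I2 EX
[15] I2 WR R3
[21] I3 EX
[22] I3 WR R5
[23] I4→DIV
[24] I4 RO
[32] I4 EX
[33] I4 WR R2
[34] I5→DIV
[35] I5 RO
[43] I5 EX
[44] I5 WR R4
[45] I6→DIV
[46] I6 RO
[54] I6 EX
[55] I6 WR R0
[56] I7→MUL
[57] I7 RO, I8→DIV
[58] I8 RO
[61] I7 EX
[62] I7 WR R0
[66] I8 EX
[67] I8 WR R2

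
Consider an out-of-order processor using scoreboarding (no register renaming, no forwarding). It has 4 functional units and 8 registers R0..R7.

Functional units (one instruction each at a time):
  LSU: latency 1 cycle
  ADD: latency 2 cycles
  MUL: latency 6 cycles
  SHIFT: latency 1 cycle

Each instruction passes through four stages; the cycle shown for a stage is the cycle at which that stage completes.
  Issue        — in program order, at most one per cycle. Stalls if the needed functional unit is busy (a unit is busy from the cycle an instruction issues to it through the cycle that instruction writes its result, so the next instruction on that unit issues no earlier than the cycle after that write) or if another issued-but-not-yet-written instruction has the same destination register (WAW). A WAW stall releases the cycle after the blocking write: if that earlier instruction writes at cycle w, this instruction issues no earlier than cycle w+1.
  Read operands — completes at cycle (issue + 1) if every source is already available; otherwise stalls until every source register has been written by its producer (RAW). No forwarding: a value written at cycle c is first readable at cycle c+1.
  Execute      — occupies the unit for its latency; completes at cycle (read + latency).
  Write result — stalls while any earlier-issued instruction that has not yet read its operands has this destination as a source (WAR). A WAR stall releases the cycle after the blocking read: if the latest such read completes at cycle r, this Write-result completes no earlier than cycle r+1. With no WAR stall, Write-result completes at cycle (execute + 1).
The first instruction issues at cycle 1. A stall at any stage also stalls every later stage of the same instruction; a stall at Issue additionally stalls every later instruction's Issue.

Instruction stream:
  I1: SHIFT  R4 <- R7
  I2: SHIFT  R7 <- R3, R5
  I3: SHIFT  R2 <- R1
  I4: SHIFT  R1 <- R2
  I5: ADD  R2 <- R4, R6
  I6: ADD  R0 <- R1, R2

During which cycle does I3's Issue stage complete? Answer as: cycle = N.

cycle = 9

I1  is:1  ro:2  ex:3  wr:4
I2  is:5  ro:6  ex:7  wr:8  — struct: SHIFT busy until I1 writes@4
I3  is:9  ro:10  ex:11  wr:12  — struct: SHIFT busy until I2 writes@8
I4  is:13  ro:14  ex:15  wr:16  — struct: SHIFT busy until I3 writes@12
I5  is:14  ro:15  ex:17  wr:18
I6  is:19  ro:20  ex:22  wr:23  — struct: ADD busy until I5 writes@18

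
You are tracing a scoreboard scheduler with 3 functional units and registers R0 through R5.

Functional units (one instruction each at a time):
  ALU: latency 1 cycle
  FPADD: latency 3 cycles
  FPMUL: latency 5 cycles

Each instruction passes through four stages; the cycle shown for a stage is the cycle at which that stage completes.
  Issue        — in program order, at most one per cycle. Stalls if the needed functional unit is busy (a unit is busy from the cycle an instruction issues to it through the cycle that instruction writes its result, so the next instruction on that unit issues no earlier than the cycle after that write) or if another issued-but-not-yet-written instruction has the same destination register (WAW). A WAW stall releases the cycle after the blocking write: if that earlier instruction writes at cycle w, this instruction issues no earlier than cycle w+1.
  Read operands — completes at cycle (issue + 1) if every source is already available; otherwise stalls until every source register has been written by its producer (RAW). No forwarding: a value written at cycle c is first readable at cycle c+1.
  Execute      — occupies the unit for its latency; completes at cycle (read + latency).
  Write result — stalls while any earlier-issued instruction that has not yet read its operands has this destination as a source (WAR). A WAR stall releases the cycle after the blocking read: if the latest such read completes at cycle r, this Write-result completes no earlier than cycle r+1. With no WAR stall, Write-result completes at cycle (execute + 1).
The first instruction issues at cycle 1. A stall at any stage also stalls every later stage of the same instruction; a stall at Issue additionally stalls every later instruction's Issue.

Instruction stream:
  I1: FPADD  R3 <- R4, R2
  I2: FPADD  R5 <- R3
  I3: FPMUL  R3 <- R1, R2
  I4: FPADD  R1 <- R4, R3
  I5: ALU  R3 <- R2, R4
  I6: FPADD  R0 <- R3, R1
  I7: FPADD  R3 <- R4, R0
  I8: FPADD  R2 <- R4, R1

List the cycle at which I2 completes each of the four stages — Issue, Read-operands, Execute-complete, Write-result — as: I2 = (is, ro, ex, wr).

I2 = (7, 8, 11, 12)

[1] I1 issues→FPADD
[2] I1 reads
[5] I1 exec-done
[6] I1 writes R3
[7] I2 issues→FPADD
[8] I2 reads | I3 issues→FPMUL
[9] I3 reads
[11] I2 exec-done
[12] I2 writes R5
[13] I4 issues→FPADD
[14] I3 exec-done
[15] I3 writes R3
[16] I4 reads | I5 issues→ALU
[17] I5 reads
[18] I5 exec-done
[19] I4 exec-done | I5 writes R3
[20] I4 writes R1
[21] I6 issues→FPADD
[22] I6 reads
[25] I6 exec-done
[26] I6 writes R0
[27] I7 issues→FPADD
[28] I7 reads
[31] I7 exec-done
[32] I7 writes R3
[33] I8 issues→FPADD
[34] I8 reads
[37] I8 exec-done
[38] I8 writes R2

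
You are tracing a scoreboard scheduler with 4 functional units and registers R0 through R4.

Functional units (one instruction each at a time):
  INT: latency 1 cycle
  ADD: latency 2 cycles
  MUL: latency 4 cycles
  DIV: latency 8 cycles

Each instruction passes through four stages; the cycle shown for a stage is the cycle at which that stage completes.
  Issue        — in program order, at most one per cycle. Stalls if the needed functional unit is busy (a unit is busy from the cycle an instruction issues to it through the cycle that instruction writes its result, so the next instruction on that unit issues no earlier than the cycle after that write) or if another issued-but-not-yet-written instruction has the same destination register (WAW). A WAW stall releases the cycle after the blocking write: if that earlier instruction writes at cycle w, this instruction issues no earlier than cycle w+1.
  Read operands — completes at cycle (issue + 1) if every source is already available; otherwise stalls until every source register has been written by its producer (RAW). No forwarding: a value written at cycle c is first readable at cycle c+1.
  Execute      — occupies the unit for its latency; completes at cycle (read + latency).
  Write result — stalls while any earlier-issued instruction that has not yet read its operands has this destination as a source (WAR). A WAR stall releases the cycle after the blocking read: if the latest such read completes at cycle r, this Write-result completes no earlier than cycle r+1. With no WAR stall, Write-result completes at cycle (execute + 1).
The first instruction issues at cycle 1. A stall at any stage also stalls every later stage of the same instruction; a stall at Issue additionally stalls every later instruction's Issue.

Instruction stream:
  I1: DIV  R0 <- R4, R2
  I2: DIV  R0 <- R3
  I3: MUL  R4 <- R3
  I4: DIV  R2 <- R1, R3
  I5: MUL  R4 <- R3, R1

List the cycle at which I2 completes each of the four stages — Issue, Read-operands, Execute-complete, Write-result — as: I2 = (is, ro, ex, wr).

cycle 1: I1 dispatched to DIV
cycle 2: I1 operands ready
cycle 10: I1 complete
cycle 11: R0←I1
cycle 12: I2 dispatched to DIV
cycle 13: I2 operands ready | I3 dispatched to MUL
cycle 14: I3 operands ready
cycle 18: I3 complete
cycle 19: R4←I3
cycle 21: I2 complete
cycle 22: R0←I2
cycle 23: I4 dispatched to DIV
cycle 24: I4 operands ready | I5 dispatched to MUL
cycle 25: I5 operands ready
cycle 29: I5 complete
cycle 30: R4←I5
cycle 32: I4 complete
cycle 33: R2←I4

I2 = (12, 13, 21, 22)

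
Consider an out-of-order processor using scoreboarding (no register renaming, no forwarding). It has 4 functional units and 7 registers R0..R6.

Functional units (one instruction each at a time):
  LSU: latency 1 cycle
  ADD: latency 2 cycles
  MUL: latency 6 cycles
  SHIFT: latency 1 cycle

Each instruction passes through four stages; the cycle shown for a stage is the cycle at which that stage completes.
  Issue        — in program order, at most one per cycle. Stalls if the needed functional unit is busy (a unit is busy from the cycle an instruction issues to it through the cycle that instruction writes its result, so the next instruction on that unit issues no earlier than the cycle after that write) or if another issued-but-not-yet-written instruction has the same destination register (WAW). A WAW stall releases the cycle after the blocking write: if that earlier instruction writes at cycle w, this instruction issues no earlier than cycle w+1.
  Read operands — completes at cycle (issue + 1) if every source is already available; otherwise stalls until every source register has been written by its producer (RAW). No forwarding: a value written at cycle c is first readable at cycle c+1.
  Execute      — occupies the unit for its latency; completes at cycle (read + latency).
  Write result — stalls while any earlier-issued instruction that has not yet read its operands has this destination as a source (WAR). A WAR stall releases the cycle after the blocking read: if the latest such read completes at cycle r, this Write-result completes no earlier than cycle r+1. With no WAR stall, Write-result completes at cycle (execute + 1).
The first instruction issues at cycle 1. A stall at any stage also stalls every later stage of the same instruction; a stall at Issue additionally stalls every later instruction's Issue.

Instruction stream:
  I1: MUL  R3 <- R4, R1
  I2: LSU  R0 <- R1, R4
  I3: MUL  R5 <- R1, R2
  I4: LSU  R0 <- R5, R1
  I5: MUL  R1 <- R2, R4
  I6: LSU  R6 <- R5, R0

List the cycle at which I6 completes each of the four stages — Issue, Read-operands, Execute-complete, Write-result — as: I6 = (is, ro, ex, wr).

c1: I1 issues→MUL
c2: I1 reads | I2 issues→LSU
c3: I2 reads
c4: I2 exec-done
c5: I2 writes R0
c8: I1 exec-done
c9: I1 writes R3
c10: I3 issues→MUL
c11: I3 reads | I4 issues→LSU
c17: I3 exec-done
c18: I3 writes R5
c19: I4 reads | I5 issues→MUL
c20: I4 exec-done | I5 reads
c21: I4 writes R0
c22: I6 issues→LSU
c23: I6 reads
c24: I6 exec-done
c25: I6 writes R6
c26: I5 exec-done
c27: I5 writes R1

I6 = (22, 23, 24, 25)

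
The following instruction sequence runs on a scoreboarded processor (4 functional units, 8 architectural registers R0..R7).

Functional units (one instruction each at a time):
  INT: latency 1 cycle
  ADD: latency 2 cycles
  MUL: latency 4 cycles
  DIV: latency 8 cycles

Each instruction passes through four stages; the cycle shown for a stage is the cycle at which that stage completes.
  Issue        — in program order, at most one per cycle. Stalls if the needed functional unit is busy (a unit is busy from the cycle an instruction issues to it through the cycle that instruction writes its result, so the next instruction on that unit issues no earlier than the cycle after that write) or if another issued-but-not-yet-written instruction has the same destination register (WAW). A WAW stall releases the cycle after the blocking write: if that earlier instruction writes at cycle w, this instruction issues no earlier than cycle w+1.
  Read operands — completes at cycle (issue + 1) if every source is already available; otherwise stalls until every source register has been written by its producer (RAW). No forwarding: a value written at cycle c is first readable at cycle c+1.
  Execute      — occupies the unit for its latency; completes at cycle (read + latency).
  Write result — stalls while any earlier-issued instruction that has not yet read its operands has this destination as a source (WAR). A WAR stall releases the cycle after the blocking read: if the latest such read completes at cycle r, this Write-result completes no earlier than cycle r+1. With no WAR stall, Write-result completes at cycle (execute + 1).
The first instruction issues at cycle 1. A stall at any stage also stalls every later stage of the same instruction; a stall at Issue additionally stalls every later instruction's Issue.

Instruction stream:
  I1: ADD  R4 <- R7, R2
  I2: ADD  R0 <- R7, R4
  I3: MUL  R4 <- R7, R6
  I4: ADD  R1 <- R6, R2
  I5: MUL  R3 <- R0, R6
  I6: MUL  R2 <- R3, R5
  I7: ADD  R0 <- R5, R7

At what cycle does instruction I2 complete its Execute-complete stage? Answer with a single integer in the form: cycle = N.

cycle = 9

1) issue 1, read 2, done 4, write 5
2) issue 6, read 7, done 9, write 10  <struct: ADD busy until I1 writes@5>
3) issue 7, read 8, done 12, write 13
4) issue 11, read 12, done 14, write 15  <struct: ADD busy until I2 writes@10>
5) issue 14, read 15, done 19, write 20  <struct: MUL busy until I3 writes@13>
6) issue 21, read 22, done 26, write 27  <struct: MUL busy until I5 writes@20>
7) issue 22, read 23, done 25, write 26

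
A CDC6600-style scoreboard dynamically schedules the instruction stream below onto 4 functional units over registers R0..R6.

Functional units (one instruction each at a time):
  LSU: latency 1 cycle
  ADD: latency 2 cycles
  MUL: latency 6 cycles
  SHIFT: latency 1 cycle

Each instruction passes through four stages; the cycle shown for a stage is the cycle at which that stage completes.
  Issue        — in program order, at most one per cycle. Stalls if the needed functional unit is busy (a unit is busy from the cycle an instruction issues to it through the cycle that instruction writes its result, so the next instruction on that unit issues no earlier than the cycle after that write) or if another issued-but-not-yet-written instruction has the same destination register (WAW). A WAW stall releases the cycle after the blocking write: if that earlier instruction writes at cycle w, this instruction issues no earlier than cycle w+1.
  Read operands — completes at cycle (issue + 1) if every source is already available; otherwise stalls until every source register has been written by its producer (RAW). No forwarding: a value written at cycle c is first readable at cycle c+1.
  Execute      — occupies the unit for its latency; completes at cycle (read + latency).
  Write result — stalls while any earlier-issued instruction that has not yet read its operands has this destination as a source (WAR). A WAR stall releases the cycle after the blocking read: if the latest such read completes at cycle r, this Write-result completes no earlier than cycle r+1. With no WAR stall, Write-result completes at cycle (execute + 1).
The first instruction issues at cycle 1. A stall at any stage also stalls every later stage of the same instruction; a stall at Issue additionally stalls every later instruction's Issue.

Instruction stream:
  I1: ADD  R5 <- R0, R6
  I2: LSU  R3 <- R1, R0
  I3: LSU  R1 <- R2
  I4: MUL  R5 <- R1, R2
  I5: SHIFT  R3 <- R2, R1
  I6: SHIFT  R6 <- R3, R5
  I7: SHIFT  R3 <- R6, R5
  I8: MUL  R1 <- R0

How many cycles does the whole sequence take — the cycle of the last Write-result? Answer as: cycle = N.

cycle = 30

  I1 | 1 | 2 | 4 | 5
  I2 | 2 | 3 | 4 | 5
  I3 | 6 | 7 | 8 | 9   struct: LSU busy until I2 writes@5
  I4 | 7 | 10 | 16 | 17   RAW R1: wait I3 write@9
  I5 | 8 | 10 | 11 | 12   RAW R1: wait I3 write@9
  I6 | 13 | 18 | 19 | 20   struct: SHIFT busy until I5 writes@12 · RAW R5: wait I4 write@17
  I7 | 21 | 22 | 23 | 24   struct: SHIFT busy until I6 writes@20
  I8 | 22 | 23 | 29 | 30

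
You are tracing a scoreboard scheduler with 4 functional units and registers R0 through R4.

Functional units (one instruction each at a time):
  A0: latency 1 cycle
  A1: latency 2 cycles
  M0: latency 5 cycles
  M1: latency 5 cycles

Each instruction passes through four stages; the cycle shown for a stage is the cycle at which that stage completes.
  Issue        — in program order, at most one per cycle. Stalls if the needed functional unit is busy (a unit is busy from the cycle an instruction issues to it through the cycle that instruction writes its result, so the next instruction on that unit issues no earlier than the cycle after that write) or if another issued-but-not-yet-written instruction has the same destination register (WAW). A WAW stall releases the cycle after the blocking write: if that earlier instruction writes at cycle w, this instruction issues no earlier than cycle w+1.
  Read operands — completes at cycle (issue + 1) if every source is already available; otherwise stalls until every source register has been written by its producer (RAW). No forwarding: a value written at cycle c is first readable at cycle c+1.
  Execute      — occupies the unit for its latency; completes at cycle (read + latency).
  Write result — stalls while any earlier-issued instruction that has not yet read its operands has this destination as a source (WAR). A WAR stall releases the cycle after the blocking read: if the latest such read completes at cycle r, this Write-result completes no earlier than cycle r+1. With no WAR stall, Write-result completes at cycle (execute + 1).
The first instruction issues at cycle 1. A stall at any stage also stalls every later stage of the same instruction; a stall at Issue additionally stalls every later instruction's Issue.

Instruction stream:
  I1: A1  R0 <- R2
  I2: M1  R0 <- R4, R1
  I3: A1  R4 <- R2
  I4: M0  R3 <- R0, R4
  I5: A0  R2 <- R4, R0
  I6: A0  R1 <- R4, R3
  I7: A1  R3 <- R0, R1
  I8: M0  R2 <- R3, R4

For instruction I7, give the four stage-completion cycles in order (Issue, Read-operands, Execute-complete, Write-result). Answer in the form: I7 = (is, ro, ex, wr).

I1: IS=1 RO=2 EX=4 WR=5
I2: IS=6 RO=7 EX=12 WR=13  [WAW R0: wait I1 write@5]
I3: IS=7 RO=8 EX=10 WR=11
I4: IS=8 RO=14 EX=19 WR=20  [RAW R0: wait I2 write@13]
I5: IS=9 RO=14 EX=15 WR=16  [RAW R0: wait I2 write@13]
I6: IS=17 RO=21 EX=22 WR=23  [struct: A0 busy until I5 writes@16; RAW R3: wait I4 write@20]
I7: IS=21 RO=24 EX=26 WR=27  [WAW R3: wait I4 write@20; RAW R1: wait I6 write@23]
I8: IS=22 RO=28 EX=33 WR=34  [RAW R3: wait I7 write@27]

I7 = (21, 24, 26, 27)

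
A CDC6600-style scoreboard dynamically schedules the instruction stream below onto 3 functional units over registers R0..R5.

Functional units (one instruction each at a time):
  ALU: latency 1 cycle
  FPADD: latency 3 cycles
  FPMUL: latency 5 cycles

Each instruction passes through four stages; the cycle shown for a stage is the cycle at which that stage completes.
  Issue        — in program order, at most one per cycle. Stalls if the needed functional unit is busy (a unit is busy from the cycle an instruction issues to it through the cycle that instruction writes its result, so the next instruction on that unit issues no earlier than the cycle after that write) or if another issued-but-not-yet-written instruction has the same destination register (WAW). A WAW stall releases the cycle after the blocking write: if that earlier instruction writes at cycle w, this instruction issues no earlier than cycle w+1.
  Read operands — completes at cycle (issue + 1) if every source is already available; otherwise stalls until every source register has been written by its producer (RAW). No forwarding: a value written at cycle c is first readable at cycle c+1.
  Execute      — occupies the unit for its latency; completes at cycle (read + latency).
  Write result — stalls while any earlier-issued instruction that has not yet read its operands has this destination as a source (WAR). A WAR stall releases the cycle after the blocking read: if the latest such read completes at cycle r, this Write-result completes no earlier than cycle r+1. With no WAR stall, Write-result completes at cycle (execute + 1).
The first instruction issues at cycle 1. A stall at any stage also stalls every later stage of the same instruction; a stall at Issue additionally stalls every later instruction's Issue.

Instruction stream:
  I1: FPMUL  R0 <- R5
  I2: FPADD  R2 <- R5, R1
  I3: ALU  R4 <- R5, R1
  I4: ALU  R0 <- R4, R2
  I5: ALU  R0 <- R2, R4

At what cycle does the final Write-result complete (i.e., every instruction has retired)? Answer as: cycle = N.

cycle = 16

[1] I1 dispatched to FPMUL
[2] I1 operands ready; I2 dispatched to FPADD
[3] I2 operands ready; I3 dispatched to ALU
[4] I3 operands ready
[5] I3 complete
[6] I2 complete; R4←I3
[7] I1 complete; R2←I2
[8] R0←I1
[9] I4 dispatched to ALU
[10] I4 operands ready
[11] I4 complete
[12] R0←I4
[13] I5 dispatched to ALU
[14] I5 operands ready
[15] I5 complete
[16] R0←I5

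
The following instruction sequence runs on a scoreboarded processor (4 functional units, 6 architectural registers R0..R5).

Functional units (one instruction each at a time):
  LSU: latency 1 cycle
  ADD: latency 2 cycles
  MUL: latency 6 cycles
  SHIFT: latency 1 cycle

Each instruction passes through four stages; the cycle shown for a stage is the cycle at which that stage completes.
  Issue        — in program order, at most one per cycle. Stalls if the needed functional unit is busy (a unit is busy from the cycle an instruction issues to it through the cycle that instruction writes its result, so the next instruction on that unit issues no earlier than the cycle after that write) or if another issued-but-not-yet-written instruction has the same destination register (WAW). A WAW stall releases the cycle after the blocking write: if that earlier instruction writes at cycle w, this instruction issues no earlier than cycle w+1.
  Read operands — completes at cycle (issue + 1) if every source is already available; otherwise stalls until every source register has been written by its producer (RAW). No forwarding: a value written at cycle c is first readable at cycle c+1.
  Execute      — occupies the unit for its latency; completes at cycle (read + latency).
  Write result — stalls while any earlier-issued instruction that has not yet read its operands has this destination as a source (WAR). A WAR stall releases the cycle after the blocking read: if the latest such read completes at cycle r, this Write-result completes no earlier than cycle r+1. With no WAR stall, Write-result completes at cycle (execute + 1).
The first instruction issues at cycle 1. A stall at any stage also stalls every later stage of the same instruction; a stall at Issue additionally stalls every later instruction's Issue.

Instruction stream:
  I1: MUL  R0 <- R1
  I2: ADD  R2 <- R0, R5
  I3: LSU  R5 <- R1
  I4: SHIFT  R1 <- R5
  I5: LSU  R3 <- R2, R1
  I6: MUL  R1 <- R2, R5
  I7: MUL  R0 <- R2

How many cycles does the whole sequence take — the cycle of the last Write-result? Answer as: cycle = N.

t=1  I1 issues→MUL
t=2  I1 reads · I2 issues→ADD
t=3  I3 issues→LSU
t=4  I3 reads · I4 issues→SHIFT
t=5  I3 exec-done
t=8  I1 exec-done
t=9  I1 writes R0
t=10  I2 reads
t=11  I3 writes R5
t=12  I2 exec-done · I4 reads · I5 issues→LSU
t=13  I2 writes R2 · I4 exec-done
t=14  I4 writes R1
t=15  I5 reads · I6 issues→MUL
t=16  I5 exec-done · I6 reads
t=17  I5 writes R3
t=22  I6 exec-done
t=23  I6 writes R1
t=24  I7 issues→MUL
t=25  I7 reads
t=31  I7 exec-done
t=32  I7 writes R0

cycle = 32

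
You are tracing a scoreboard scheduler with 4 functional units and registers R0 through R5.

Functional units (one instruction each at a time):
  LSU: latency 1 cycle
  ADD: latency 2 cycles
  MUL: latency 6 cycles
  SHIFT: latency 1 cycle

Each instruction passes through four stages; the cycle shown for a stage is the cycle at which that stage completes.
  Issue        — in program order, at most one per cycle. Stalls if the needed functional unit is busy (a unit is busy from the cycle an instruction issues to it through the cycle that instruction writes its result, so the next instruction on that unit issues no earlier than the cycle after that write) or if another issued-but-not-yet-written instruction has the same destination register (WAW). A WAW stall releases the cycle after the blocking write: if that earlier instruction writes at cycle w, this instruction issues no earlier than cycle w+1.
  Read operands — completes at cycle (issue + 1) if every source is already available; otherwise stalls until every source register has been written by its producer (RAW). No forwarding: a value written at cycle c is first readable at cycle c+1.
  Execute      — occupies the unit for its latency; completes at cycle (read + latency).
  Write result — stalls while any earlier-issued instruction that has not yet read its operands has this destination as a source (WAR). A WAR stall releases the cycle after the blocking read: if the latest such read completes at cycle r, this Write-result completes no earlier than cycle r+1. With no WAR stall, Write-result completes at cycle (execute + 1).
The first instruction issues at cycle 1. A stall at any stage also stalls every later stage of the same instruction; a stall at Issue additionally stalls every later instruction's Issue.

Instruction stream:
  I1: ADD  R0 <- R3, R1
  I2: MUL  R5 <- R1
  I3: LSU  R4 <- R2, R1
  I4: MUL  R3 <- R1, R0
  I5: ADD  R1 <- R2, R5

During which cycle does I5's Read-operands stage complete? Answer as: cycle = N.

  I1 | 1 | 2 | 4 | 5
  I2 | 2 | 3 | 9 | 10
  I3 | 3 | 4 | 5 | 6
  I4 | 11 | 12 | 18 | 19   struct: MUL busy until I2 writes@10
  I5 | 12 | 13 | 15 | 16

cycle = 13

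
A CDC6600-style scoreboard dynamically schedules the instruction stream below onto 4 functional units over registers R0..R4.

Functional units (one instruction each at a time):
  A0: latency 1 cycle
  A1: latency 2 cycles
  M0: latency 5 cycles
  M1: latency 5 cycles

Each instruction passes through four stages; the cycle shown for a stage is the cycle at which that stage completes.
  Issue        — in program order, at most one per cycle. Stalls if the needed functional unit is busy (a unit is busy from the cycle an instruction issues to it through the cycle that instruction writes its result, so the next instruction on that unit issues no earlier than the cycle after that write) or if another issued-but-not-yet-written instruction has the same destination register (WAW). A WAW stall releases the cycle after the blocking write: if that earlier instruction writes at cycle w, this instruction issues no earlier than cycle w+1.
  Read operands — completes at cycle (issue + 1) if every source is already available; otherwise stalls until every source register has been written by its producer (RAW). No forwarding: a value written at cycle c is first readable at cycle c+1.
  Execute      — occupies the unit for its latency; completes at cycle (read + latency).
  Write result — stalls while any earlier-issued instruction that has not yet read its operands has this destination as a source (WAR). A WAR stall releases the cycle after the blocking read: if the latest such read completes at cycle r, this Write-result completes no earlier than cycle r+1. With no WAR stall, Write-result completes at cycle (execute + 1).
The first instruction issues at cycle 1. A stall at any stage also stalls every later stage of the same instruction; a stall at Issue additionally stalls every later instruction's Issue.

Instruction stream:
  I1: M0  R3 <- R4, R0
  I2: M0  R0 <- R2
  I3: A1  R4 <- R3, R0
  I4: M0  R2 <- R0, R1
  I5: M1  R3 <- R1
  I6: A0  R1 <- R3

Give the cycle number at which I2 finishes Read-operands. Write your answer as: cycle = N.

cycle = 10

I1  is:1  ro:2  ex:7  wr:8
I2  is:9  ro:10  ex:15  wr:16  — struct: M0 busy until I1 writes@8
I3  is:10  ro:17  ex:19  wr:20  — RAW R0: wait I2 write@16
I4  is:17  ro:18  ex:23  wr:24  — struct: M0 busy until I2 writes@16
I5  is:18  ro:19  ex:24  wr:25
I6  is:19  ro:26  ex:27  wr:28  — RAW R3: wait I5 write@25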